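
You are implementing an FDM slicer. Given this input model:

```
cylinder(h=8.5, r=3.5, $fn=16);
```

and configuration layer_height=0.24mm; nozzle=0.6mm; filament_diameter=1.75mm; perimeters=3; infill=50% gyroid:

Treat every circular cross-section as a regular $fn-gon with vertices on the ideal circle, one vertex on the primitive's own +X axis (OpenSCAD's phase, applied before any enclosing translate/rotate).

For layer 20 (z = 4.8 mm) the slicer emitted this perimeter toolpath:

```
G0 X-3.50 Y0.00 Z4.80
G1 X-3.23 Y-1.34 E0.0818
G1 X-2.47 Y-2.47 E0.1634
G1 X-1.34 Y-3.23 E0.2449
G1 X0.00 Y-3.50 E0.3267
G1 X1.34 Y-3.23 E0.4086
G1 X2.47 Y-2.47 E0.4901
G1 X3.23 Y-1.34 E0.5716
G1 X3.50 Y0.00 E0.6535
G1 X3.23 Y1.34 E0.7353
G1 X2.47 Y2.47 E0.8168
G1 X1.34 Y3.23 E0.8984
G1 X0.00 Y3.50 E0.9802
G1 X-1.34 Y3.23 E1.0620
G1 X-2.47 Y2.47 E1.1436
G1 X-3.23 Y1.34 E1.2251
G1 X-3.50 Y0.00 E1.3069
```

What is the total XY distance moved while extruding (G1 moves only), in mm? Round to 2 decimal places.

Sum the Euclidean lengths of each G1 segment: total = 21.83 mm.

21.83 mm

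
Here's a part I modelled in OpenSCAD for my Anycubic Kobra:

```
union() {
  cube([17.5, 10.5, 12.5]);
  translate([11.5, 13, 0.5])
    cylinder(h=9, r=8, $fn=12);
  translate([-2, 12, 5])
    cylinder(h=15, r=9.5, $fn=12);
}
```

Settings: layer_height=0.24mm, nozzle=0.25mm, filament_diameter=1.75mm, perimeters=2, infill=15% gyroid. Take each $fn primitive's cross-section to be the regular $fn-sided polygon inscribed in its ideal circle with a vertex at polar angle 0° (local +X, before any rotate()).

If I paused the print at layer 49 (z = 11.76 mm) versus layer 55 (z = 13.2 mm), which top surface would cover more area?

Layer 49 (z = 11.76): the cube (footprint 17.5×10.5) is included at this height (area 183.75 mm²); the cylinder at (11.5, 13) is absent (z outside [0.5, 9.5]); the r=9.5 cylinder at (-2, 12) gives a regular 12-gon of circumradius 9.5 (constant along its height) (area = (12/2)·9.500²·sin(360°/12) = 270.75 mm²); Combining (union): the regions partially overlap — summed areas 454.50 mm² minus the doubly-counted overlap 38.27 mm² gives 416.23 mm² — area = 416.23 mm². So its area = 416.23 mm². Layer 55 (z = 13.2): the cube does not reach this height (z outside [0, 12.5]); the cylinder at (11.5, 13) does not reach this height (z outside [0.5, 9.5]); the cylinder at (-2, 12): section is a regular 12-gon, circumradius r=9.5 (area = (12/2)·9.500²·sin(360°/12) = 270.75 mm²); Taking the union: only the r=9.5 cylinder at (-2, 12) is present, so the union is just that shape — area = 270.75 mm². So its area = 270.75 mm². Layer 49 is larger (416.23 vs 270.75 mm²).

layer 49 (z = 11.76 mm)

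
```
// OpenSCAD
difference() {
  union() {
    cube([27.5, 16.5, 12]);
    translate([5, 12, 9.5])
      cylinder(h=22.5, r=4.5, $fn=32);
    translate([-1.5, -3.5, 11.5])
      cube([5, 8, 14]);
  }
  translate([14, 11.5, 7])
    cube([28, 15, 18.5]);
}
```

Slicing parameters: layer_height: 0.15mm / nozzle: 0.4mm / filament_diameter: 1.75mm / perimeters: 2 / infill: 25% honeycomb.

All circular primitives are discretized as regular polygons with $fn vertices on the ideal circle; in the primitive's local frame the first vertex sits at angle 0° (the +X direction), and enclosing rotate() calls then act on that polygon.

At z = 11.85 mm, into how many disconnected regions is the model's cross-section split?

At z = 11.85 mm: the 27.5×16.5 cube contributes its full rectangle; the r=4.5 cylinder at (5, 12) contributes a regular 32-gon of circumradius 4.5; the cube at (-1.5, -3.5) (footprint 5×8) is included at this height; Taking the union: the regions partially overlap (shared area 78.96 mm²), so overlapping operands fuse into one piece — 1 connected region; the cube at (14, 11.5) (footprint 28×15) is included at this height; Taking the first minus the rest: starting from the result so far, the 28×15 cube at (14, 11.5) partially overlaps it — only the 67.50 mm² overlap (of its 420.00 mm²) is removed, clipping the outline — 1 connected region. The result has 1 disconnected region.

1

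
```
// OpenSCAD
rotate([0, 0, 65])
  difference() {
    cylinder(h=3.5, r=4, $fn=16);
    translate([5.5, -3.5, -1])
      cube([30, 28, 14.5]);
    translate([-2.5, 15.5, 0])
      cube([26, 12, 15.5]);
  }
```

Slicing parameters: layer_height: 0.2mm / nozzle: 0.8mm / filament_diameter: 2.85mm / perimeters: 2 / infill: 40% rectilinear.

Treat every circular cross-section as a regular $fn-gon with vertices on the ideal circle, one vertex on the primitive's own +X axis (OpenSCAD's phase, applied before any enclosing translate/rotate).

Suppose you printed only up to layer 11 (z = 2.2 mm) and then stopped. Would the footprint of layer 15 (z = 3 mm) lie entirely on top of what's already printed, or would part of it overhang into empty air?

Compare the two slices. At z = 2.2: the r=4 cylinder contributes a regular 16-gon of circumradius 4 (area = (16/2)·4.000²·sin(360°/16) = 48.98 mm²); the cube at (5.5, -3.5) (footprint 30×28) is included at this height (area 840.00 mm²); the cube at (-2.5, 15.5) (footprint 26×12) is included at this height (area 312.00 mm²); Subtracting the remaining from the first: starting from the r=4 cylinder (48.98 mm²), the 30×28 cube at (5.5, -3.5) misses the remaining region (no effect); the 26×12 cube at (-2.5, 15.5) misses the remaining region (no effect) — area = 48.98 mm²; (whole slice rotated 65° about Z — lengths, areas and connectivity unchanged). At z = 3: the r=4 cylinder gives a regular 16-gon of circumradius 4 (constant along its height) (area = (16/2)·4.000²·sin(360°/16) = 48.98 mm²); the cube at (5.5, -3.5) is present — its section is the full 30×28 rectangle (area 840.00 mm²); the 26×12 cube at (-2.5, 15.5) contributes its full rectangle (area 312.00 mm²); Taking the first minus the rest: starting from the r=4 cylinder (48.98 mm²), the 30×28 cube at (5.5, -3.5) misses the remaining region (no effect); the 26×12 cube at (-2.5, 15.5) misses the remaining region (no effect) — area = 48.98 mm²; (rotated 65° about Z; rotation is an isometry so areas/perimeters/island counts are preserved). Checking containment: the cross-section at z = 3 is a subset of the cross-section at z = 2.2.

entirely on top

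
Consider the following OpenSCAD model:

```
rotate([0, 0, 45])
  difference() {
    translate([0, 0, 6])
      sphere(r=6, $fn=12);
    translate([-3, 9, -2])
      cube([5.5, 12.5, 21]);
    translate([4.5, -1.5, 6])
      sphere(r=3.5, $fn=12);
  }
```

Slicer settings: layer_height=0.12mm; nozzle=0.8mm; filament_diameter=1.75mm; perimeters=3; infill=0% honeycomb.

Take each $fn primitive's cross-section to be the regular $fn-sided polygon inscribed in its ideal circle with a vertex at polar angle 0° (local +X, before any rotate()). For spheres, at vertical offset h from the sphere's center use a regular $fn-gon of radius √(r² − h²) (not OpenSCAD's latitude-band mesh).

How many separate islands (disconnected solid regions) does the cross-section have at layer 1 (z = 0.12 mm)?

1

At z = 0.12 mm: the r=6 sphere slices to a regular 12-gon of circumradius 1.194 (√(r²−h²) with h=5.88 from center); the cube at (-3, 9) (footprint 5.5×12.5) is included at this height; the sphere at (4.5, -1.5) is not intersected at this z (|z−center|=5.880 > r=3.5); Subtracting the remaining from the first: starting from the r=6 sphere, the 5.5×12.5 cube at (-3, 9) misses the remaining region (no effect) — 1 connected region; (whole slice rotated 45° about Z — lengths, areas and connectivity unchanged). Overall, the cross-section is a single solid region. Island count = 1.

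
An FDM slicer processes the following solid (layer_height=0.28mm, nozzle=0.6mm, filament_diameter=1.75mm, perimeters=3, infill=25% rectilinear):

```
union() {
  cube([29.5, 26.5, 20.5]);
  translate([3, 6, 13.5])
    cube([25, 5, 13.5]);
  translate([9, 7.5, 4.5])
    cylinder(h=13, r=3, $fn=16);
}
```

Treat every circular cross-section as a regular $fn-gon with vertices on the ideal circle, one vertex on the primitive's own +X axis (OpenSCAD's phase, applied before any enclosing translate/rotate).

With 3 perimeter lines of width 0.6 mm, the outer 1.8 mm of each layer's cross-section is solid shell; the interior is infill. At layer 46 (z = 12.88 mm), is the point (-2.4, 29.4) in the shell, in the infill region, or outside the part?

outside

At z = 12.88 mm: the cube (footprint 29.5×26.5) is included at this height; the cube at (3, 6) is absent (z outside [13.5, 27]); the r=3 cylinder at (9, 7.5) contributes a regular 16-gon of circumradius 3; Taking the union: the r=3 cylinder at (9, 7.5) lies entirely inside the 29.5×26.5 cube, so the union is just the 29.5×26.5 cube — 1 connected region. Overall, the cross-section is a single solid region. The nearest boundary edge runs (0.00, 26.50)→(29.50, 26.50); distance from the point to it = 3.76 mm. The point is not inside any of the regions above, so it lies outside the cross-section (3.76 mm from the nearest boundary).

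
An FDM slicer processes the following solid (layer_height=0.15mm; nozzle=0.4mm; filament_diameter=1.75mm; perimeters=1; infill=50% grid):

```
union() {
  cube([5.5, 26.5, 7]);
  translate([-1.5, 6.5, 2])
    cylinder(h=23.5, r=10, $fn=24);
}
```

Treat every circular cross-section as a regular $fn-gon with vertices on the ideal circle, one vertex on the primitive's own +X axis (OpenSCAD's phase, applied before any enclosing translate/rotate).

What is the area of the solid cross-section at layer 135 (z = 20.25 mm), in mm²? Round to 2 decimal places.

At z = 20.25 mm: the cube is not intersected at this z (z outside [0, 7]); the cylinder at (-1.5, 6.5): section is a regular 24-gon, circumradius r=10 (area = (24/2)·10.000²·sin(360°/24) = 310.58 mm²); Taking the union: only the r=10 cylinder at (-1.5, 6.5) is present, so the union is just that shape — area = 310.58 mm². Overall, the cross-section is a single solid region. Net area = 310.58 mm².

310.58 mm²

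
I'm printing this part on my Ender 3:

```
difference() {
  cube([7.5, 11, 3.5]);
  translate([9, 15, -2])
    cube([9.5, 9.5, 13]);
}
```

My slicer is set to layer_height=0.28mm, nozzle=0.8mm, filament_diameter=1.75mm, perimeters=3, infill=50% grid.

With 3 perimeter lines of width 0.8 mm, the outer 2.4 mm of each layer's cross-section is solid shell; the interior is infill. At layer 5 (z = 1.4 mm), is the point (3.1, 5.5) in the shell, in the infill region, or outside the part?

At z = 1.4 mm: the cube is present — its section is the full 7.5×11 rectangle; the cube at (9, 15) (footprint 9.5×9.5) is included at this height; Taking the first minus the rest: starting from the 7.5×11 cube, the 9.5×9.5 cube at (9, 15) misses the remaining region (no effect) — 1 connected region. Overall, the cross-section is a single solid region. The nearest boundary edge runs (0.00, 0.00)→(0.00, 11.00); distance from the point to it = 3.10 mm. The point is inside the cross-section and 3.10 mm from the nearest boundary — more than the 2.4 mm shell width (3 × 0.8), so it's in the infill interior.

infill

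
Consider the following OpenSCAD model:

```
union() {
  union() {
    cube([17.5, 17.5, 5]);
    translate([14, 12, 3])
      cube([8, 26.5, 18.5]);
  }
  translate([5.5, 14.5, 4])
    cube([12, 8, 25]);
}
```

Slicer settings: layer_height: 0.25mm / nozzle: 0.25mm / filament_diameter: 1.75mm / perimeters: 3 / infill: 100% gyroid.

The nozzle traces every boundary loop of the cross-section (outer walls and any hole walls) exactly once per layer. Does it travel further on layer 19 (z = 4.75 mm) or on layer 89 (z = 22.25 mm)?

layer 19 (z = 4.75 mm)

Layer 19 (z = 4.75): the cube (footprint 17.5×17.5) is included at this height (perimeter 70.00 mm); the 8×26.5 cube at (14, 12) contributes its full rectangle (perimeter 69.00 mm); Taking the union: the regions partially overlap (shared area 19.25 mm²), so the edge portions inside another operand are dropped and the merged outline is re-measured after clipping — boundary = 121.00 mm; the cube at (5.5, 14.5) (footprint 12×8) is included at this height (perimeter 40.00 mm); Taking the union: the regions partially overlap (shared area 53.50 mm²), so the edge portions inside another operand are dropped and the merged outline is re-measured after clipping — boundary = 121.00 mm. So its perimeter = 121.00 mm. Layer 89 (z = 22.25): the cube does not reach this height (z outside [0, 5]); the cube at (14, 12) is absent (z outside [3, 21.5]); Merging all regions: nothing is present at this height; the 12×8 cube at (5.5, 14.5) contributes its full rectangle (perimeter 40.00 mm); Merging all regions: only the 12×8 cube at (5.5, 14.5) is present, so the union is just that shape — boundary = 40.00 mm. So its perimeter = 40.00 mm. Layer 19 is larger (121.00 vs 40.00 mm).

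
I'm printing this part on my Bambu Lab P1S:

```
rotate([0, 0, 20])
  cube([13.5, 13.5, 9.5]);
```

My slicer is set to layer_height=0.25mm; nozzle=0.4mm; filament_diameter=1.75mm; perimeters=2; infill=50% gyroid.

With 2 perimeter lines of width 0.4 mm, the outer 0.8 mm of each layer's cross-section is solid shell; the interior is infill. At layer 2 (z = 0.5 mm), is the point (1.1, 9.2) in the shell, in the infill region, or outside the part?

infill

At z = 0.5 mm: the cube is present — its section is the full 13.5×13.5 rectangle; (rotated 20° about Z; rotation is an isometry so areas/perimeters/island counts are preserved). Overall, the cross-section is a single solid region. Undo the 20° rotation: the query point maps to (4.180, 8.269) in the un-rotated model frame. The nearest boundary edge runs (0.00, 13.50)→(0.00, 0.00); distance from the point to it = 4.18 mm. The point is inside the cross-section and 4.18 mm from the nearest boundary — more than the 0.8 mm shell width (2 × 0.4), so it's in the infill interior.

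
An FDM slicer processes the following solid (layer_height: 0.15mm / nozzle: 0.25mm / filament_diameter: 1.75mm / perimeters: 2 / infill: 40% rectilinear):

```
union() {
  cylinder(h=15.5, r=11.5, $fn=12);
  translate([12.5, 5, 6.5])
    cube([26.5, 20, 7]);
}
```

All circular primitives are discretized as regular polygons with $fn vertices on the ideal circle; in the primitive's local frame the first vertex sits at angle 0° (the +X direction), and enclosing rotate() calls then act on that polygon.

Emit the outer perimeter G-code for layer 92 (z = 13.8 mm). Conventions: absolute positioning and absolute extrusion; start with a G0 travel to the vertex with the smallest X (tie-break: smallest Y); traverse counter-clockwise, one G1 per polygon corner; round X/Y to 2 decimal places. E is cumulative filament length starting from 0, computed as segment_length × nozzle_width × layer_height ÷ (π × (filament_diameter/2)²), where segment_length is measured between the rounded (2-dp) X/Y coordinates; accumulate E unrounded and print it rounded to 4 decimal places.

G0 X-11.50 Y0.00 Z13.80
G1 X-9.96 Y-5.75 E0.0928
G1 X-5.75 Y-9.96 E0.1856
G1 X0.00 Y-11.50 E0.2784
G1 X5.75 Y-9.96 E0.3712
G1 X9.96 Y-5.75 E0.4641
G1 X11.50 Y0.00 E0.5569
G1 X9.96 Y5.75 E0.6497
G1 X5.75 Y9.96 E0.7425
G1 X0.00 Y11.50 E0.8353
G1 X-5.75 Y9.96 E0.9281
G1 X-9.96 Y5.75 E1.0209
G1 X-11.50 Y0.00 E1.1137

At z = 13.8 mm: the cylinder: section is a regular 12-gon, circumradius r=11.5; the cube at (12.5, 5) is not intersected at this z (z outside [6.5, 13.5]); Merging all regions: only the r=11.5 cylinder is present, so the union is just that shape — 1 connected region. The outline is a single polygon with 12 vertices. Extrusion per mm of travel: 0.25 × 0.15 / (π × 0.875²) = 0.015591. Accumulating E over each segment gives final E = 1.1137.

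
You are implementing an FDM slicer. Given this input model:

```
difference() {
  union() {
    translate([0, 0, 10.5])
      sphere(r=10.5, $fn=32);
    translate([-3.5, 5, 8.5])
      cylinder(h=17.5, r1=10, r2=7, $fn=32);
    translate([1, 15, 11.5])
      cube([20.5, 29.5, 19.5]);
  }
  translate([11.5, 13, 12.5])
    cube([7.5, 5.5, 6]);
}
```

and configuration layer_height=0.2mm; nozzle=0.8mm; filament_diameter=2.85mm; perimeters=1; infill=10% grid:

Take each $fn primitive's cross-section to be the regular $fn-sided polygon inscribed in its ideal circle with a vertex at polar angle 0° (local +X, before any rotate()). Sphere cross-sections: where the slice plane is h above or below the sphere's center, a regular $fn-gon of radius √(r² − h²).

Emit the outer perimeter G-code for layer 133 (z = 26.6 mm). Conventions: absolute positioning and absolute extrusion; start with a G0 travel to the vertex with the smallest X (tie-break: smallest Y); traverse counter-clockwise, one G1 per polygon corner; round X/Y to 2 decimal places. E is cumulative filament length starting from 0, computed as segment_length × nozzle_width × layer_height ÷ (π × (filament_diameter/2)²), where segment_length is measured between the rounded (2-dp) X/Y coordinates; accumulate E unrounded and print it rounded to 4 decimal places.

At z = 26.6 mm: the sphere does not reach this height (|z−center|=16.100 > r=10.5); the cone at (-3.5, 5) does not reach this height (z outside [8.5, 26]); the cube at (1, 15) (footprint 20.5×29.5) is included at this height; Combining (union): only the 20.5×29.5 cube at (1, 15) is present, so the union is just that shape — 1 connected region; the cube at (11.5, 13) does not reach this height (z outside [12.5, 18.5]); Subtracting the remaining from the first: none of the subtracted shapes is present at this height, so the result so far is unchanged — 1 connected region. The outline is a single polygon with 4 vertices. Extrusion per mm of travel: 0.8 × 0.2 / (π × 1.425²) = 0.025081. Accumulating E over each segment gives final E = 2.5081.

G0 X1.00 Y15.00 Z26.60
G1 X21.50 Y15.00 E0.5142
G1 X21.50 Y44.50 E1.2540
G1 X1.00 Y44.50 E1.7682
G1 X1.00 Y15.00 E2.5081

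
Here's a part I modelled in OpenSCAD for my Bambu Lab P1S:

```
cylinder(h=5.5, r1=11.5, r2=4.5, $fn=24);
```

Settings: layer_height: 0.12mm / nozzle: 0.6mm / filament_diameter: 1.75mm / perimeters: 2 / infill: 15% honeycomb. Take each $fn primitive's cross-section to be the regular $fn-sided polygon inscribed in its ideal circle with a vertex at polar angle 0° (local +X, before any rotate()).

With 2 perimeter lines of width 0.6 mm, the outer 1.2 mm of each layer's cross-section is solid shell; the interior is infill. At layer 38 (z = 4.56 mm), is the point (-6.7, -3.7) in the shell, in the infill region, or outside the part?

At z = 4.56 mm: the cone contributes a regular 24-gon of circumradius 5.696 (interpolated between r1=11.5 and r2=4.5 at t=0.829). Overall, the cross-section is a single solid region. The nearest boundary edge runs (-5.50, -1.47)→(-4.93, -2.85); distance from the point to it = 1.96 mm. The point is not inside any of the regions above, so it lies outside the cross-section (1.96 mm from the nearest boundary).

outside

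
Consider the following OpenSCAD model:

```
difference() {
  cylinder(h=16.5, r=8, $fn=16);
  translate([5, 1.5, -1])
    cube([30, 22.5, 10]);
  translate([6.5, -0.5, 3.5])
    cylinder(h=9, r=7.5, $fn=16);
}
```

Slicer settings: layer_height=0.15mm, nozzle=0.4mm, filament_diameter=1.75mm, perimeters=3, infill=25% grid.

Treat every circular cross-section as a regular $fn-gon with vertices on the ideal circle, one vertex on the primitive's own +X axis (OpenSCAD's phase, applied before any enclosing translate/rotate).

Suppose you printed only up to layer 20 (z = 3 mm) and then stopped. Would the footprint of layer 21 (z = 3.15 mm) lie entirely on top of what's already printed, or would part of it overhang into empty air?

entirely on top

Compare the two slices. At z = 3: the r=8 cylinder contributes a regular 16-gon of circumradius 8 (area = (16/2)·8.000²·sin(360°/16) = 195.93 mm²); the 30×22.5 cube at (5, 1.5) contributes its full rectangle (area 675.00 mm²); the cylinder at (6.5, -0.5) does not reach this height (z outside [3.5, 12.5]); After the difference (first − rest): starting from the r=8 cylinder (195.93 mm²), the 30×22.5 cube at (5, 1.5) partially overlaps it — only the 8.08 mm² overlap (of its 675.00 mm²) is removed, clipping the outline — area = 187.86 mm². At z = 3.15: the cylinder: section is a regular 16-gon, circumradius r=8 (area = (16/2)·8.000²·sin(360°/16) = 195.93 mm²); the cube at (5, 1.5) (footprint 30×22.5) is included at this height (area 675.00 mm²); the cylinder at (6.5, -0.5) is absent (z outside [3.5, 12.5]); Taking the first minus the rest: starting from the r=8 cylinder (195.93 mm²), the 30×22.5 cube at (5, 1.5) partially overlaps it — only the 8.08 mm² overlap (of its 675.00 mm²) is removed, clipping the outline — area = 187.86 mm². Checking containment: the cross-section at z = 3.15 is a subset of the cross-section at z = 3.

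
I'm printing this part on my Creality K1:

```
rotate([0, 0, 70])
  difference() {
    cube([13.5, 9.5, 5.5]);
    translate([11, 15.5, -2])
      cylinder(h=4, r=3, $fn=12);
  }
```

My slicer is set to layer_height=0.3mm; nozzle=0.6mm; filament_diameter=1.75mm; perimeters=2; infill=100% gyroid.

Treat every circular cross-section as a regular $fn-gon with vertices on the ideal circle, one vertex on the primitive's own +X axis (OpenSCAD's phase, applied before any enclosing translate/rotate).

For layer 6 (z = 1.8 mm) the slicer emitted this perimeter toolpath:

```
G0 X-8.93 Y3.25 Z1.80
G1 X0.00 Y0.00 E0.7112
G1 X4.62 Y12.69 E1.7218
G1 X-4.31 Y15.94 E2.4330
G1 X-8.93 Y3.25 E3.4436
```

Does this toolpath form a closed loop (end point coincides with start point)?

Start point (G0): (-8.93, 3.25). End point (last G1): the path returns to the start — closed.

yes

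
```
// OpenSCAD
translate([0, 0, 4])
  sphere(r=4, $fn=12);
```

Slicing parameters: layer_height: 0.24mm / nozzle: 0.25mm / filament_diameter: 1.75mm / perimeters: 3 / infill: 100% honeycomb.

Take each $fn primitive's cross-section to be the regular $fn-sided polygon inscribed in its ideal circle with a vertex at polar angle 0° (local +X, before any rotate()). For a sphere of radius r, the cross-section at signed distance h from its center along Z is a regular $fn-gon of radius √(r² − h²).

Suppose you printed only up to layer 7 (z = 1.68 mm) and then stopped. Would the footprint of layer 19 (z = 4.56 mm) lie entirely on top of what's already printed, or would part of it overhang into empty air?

part overhangs

Compare the two slices. At z = 1.68: the r=4 sphere contributes a regular 12-gon of circumradius √(4²−2.32²) = 3.258 (area = (12/2)·3.258²·sin(360°/12) = 31.85 mm²). At z = 4.56: the sphere: section is a regular 12-gon, circumradius = √(r²−h²) = √(4²−0.56²) = 3.961 (area = (12/2)·3.961²·sin(360°/12) = 47.06 mm²). Checking containment: at z = 4.56 the cross-section extends beyond the z = 1.68 cross-section by about 15.21 mm².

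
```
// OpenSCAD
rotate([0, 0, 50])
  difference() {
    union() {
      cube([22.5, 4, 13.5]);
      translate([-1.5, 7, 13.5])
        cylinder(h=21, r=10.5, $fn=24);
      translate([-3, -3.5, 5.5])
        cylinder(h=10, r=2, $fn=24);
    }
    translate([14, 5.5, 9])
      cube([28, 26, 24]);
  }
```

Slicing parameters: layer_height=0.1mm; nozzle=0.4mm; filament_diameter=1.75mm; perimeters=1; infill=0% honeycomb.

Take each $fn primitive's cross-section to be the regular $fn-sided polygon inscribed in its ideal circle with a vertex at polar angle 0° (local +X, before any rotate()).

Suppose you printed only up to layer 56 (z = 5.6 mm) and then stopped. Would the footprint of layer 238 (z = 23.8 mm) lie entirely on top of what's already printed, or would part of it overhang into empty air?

Compare the two slices. At z = 5.6: the cube is present — its section is the full 22.5×4 rectangle (area 90.00 mm²); the cylinder at (-1.5, 7) is not intersected at this z (z outside [13.5, 34.5]); the r=2 cylinder at (-3, -3.5) contributes a regular 24-gon of circumradius 2 (area = (24/2)·2.000²·sin(360°/24) = 12.42 mm²); Taking the union: the 2 present regions are separate (no shared area or edge), so areas and boundary lengths simply add and each stays a separate island — area = 102.42 mm²; the cube at (14, 5.5) is absent (z outside [9, 33]); Subtracting the remaining from the first: none of the subtracted shapes is present at this height, so that combined region is unchanged — area = 102.42 mm²; (rotated 50° about Z; rotation is an isometry so areas/perimeters/island counts are preserved). At z = 23.8: the cube is not intersected at this z (z outside [0, 13.5]); the cylinder at (-1.5, 7): section is a regular 24-gon, circumradius r=10.5 (area = (24/2)·10.500²·sin(360°/24) = 342.42 mm²); the cylinder at (-3, -3.5) is not intersected at this z (z outside [5.5, 15.5]); Taking the union: only the r=10.5 cylinder at (-1.5, 7) is present, so the union is just that shape — area = 342.42 mm²; the 28×26 cube at (14, 5.5) contributes its full rectangle (area 728.00 mm²); Taking the first minus the rest: starting from the result so far (342.42 mm²), the 28×26 cube at (14, 5.5) misses the remaining region (no effect) — area = 342.42 mm²; (whole slice rotated 50° about Z — lengths, areas and connectivity unchanged). Checking containment: at z = 23.8 the cross-section extends beyond the z = 5.6 cross-section by about 306.84 mm².

part overhangs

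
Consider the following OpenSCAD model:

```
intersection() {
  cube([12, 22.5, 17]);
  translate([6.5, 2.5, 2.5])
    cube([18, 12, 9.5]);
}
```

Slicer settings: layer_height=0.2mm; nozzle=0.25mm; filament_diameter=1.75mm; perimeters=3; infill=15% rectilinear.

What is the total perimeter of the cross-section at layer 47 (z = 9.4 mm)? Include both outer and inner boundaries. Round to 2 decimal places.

At z = 9.4 mm: the cube (footprint 12×22.5) is included at this height (perimeter 69.00 mm); the cube at (6.5, 2.5) (footprint 18×12) is included at this height (perimeter 60.00 mm); Keeping only the common overlap: the 18×12 cube at (6.5, 2.5) partially overlaps the 12×22.5 cube; clipping to the common part keeps 66.00 mm² — boundary = 35.00 mm. Overall, the cross-section is a single solid region. Total boundary length (outer) = 35.00 mm.

35.00 mm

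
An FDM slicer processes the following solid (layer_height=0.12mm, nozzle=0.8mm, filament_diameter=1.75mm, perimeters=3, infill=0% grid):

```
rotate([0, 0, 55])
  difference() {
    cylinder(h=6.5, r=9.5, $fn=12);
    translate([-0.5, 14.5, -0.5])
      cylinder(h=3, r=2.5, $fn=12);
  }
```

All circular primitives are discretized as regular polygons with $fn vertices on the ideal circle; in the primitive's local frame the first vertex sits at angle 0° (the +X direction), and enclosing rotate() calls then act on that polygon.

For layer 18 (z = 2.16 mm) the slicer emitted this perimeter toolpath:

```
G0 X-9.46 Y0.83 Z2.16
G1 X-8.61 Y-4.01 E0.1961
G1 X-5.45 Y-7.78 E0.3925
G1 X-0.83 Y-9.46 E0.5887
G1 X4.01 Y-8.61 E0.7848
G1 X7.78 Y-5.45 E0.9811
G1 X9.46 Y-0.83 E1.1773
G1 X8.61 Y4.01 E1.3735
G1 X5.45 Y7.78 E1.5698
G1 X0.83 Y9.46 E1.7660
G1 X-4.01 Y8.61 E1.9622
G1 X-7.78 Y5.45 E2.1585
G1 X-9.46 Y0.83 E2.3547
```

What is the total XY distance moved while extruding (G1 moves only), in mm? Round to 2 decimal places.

59.00 mm

Sum the Euclidean lengths of each G1 segment: total = 59.00 mm.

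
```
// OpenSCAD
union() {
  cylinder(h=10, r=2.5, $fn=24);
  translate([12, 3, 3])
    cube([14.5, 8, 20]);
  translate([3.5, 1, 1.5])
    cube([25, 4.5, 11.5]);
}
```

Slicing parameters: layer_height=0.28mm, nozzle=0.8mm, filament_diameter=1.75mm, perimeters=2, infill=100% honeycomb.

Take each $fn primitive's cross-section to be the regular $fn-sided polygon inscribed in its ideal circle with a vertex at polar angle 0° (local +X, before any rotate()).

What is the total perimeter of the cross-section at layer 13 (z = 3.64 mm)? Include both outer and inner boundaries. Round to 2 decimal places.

At z = 3.64 mm: the r=2.5 cylinder gives a regular 24-gon of circumradius 2.5 (constant along its height) (perimeter = 2·24·2.500·sin(180°/24) = 15.66 mm); the 14.5×8 cube at (12, 3) contributes its full rectangle (perimeter 45.00 mm); the cube at (3.5, 1) (footprint 25×4.5) is included at this height (perimeter 59.00 mm); Combining (union): the regions partially overlap (shared area 36.25 mm²), so the edge portions inside another operand are dropped and the merged outline is re-measured after clipping — boundary = 85.66 mm. Overall, the cross-section has 2 separate islands. Total boundary length (outer) = 85.66 mm.

85.66 mm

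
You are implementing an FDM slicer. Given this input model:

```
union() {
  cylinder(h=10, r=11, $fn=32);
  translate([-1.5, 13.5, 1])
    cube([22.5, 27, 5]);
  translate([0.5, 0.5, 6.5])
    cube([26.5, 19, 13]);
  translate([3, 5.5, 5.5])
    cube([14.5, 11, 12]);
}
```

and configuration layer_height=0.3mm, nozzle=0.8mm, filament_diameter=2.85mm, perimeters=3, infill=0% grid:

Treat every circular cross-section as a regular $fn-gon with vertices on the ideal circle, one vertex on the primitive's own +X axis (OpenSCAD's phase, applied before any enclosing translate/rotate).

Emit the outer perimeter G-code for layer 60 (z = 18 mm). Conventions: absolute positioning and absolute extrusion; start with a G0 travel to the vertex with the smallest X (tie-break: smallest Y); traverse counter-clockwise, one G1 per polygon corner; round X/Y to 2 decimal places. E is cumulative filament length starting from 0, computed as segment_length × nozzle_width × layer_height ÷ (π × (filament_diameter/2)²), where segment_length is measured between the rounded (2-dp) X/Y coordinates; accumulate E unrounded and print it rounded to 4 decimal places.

At z = 18 mm: the cylinder is absent (z outside [0, 10]); the cube at (-1.5, 13.5) is not intersected at this z (z outside [1, 6]); the 26.5×19 cube at (0.5, 0.5) contributes its full rectangle; the cube at (3, 5.5) does not reach this height (z outside [5.5, 17.5]); Taking the union: only the 26.5×19 cube at (0.5, 0.5) is present, so the union is just that shape — 1 connected region. The outline is a single polygon with 4 vertices. Extrusion per mm of travel: 0.8 × 0.3 / (π × 1.425²) = 0.037621. Accumulating E over each segment gives final E = 3.4235.

G0 X0.50 Y0.50 Z18.00
G1 X27.00 Y0.50 E0.9970
G1 X27.00 Y19.50 E1.7118
G1 X0.50 Y19.50 E2.7087
G1 X0.50 Y0.50 E3.4235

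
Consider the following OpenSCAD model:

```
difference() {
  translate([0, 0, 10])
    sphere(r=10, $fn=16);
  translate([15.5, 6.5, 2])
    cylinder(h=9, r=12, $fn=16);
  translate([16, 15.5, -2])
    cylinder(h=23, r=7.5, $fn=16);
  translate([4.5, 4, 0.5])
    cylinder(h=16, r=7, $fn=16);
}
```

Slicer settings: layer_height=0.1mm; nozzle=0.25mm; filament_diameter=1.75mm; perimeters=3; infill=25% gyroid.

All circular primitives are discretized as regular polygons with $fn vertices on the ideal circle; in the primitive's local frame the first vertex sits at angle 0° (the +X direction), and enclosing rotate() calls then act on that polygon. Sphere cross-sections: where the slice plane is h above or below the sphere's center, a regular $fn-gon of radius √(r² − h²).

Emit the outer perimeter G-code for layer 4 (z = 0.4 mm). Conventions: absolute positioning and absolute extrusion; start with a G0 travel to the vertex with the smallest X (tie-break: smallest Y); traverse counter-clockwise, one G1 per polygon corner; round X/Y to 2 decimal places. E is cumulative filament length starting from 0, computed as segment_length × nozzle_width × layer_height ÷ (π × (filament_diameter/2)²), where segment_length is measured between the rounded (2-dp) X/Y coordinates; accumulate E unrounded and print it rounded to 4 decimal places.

At z = 0.4 mm: the r=10 sphere contributes a regular 16-gon of circumradius √(10²−9.6²) = 2.800; the cylinder at (15.5, 6.5) is not intersected at this z (z outside [2, 11]); the cylinder at (16, 15.5): section is a regular 16-gon, circumradius r=7.5; the cylinder at (4.5, 4) does not reach this height (z outside [0.5, 16.5]); Subtracting the remaining from the first: starting from the r=10 sphere, the r=7.5 cylinder at (16, 15.5) misses the remaining region (no effect) — 1 connected region. The outline is a single polygon with 16 vertices. Extrusion per mm of travel: 0.25 × 0.1 / (π × 0.875²) = 0.010394. Accumulating E over each segment gives final E = 0.1818.

G0 X-2.80 Y0.00 Z0.40
G1 X-2.59 Y-1.07 E0.0113
G1 X-1.98 Y-1.98 E0.0227
G1 X-1.07 Y-2.59 E0.0341
G1 X0.00 Y-2.80 E0.0454
G1 X1.07 Y-2.59 E0.0568
G1 X1.98 Y-1.98 E0.0682
G1 X2.59 Y-1.07 E0.0795
G1 X2.80 Y0.00 E0.0909
G1 X2.59 Y1.07 E0.1022
G1 X1.98 Y1.98 E0.1136
G1 X1.07 Y2.59 E0.1250
G1 X0.00 Y2.80 E0.1363
G1 X-1.07 Y2.59 E0.1477
G1 X-1.98 Y1.98 E0.1590
G1 X-2.59 Y1.07 E0.1704
G1 X-2.80 Y0.00 E0.1818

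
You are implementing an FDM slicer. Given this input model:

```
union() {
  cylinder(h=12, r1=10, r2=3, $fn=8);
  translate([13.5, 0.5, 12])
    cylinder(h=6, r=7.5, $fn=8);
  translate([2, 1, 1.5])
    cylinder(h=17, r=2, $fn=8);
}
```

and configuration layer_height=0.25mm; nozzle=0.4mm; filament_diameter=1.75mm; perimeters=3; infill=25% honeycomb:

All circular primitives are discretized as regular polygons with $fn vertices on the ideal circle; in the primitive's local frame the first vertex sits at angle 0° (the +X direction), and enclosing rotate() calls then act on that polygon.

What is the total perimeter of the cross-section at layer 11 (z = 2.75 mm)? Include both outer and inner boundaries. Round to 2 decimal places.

51.41 mm

At z = 2.75 mm: the cone (r1=10→r2=3) has section circumradius 8.396 here — a regular 8-gon (perimeter = 2·8·8.396·sin(180°/8) = 51.41 mm); the cylinder at (13.5, 0.5) is not intersected at this z (z outside [12, 18]); the cylinder at (2, 1): section is a regular 8-gon, circumradius r=2 (perimeter = 2·8·2.000·sin(180°/8) = 12.25 mm); Merging all regions: the r=2 cylinder at (2, 1) lies entirely inside the cone, so the union is just the cone — boundary = 51.41 mm. Overall, the cross-section is a single solid region. Total boundary length (outer) = 51.41 mm.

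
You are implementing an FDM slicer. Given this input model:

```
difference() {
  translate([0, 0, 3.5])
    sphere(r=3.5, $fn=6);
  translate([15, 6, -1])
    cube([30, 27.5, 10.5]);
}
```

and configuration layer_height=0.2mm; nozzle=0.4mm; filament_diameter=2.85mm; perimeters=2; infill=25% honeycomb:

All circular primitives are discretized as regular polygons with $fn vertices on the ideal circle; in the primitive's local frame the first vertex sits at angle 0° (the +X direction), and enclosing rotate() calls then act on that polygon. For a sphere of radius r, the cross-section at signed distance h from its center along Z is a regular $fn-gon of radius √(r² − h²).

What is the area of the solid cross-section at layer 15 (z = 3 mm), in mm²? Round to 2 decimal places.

31.18 mm²

At z = 3 mm: the r=3.5 sphere slices to a regular 6-gon of circumradius 3.464 (√(r²−h²) with h=0.5 from center) (area = (6/2)·3.464²·sin(360°/6) = 31.18 mm²); the cube at (15, 6) is present — its section is the full 30×27.5 rectangle (area 825.00 mm²); After the difference (first − rest): starting from the r=3.5 sphere (31.18 mm²), the 30×27.5 cube at (15, 6) misses the remaining region (no effect) — area = 31.18 mm². Overall, the cross-section is a single solid region. Net area = 31.18 mm².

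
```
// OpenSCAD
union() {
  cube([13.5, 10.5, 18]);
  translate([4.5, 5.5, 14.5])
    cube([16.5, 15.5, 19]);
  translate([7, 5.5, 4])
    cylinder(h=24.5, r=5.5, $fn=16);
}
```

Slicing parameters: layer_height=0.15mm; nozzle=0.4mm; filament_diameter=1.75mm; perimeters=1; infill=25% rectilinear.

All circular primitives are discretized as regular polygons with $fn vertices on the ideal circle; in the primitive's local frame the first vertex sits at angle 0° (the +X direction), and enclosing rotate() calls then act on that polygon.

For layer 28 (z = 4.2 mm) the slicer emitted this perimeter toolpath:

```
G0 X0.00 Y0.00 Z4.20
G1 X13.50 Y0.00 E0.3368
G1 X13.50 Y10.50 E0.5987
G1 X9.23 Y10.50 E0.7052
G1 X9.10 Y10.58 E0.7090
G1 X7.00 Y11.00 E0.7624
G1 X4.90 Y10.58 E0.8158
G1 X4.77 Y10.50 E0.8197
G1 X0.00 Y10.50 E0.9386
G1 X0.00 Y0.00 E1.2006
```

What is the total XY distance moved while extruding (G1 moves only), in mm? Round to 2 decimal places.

48.13 mm

Sum the Euclidean lengths of each G1 segment: total = 48.13 mm.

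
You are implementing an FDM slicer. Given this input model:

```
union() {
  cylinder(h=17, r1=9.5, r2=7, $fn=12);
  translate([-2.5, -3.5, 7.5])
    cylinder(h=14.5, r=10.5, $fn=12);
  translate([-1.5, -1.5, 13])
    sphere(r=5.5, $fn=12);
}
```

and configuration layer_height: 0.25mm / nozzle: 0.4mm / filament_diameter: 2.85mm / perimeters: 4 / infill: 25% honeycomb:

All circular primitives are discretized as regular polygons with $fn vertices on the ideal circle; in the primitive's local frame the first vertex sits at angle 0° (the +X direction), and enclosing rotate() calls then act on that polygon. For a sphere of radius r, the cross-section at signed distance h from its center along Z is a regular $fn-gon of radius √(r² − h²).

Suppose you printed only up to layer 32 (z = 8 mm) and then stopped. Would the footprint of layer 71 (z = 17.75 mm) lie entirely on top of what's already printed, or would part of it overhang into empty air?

Compare the two slices. At z = 8: the cone (r1=9.5→r2=7) has section circumradius 8.324 here — a regular 12-gon (area = (12/2)·8.324²·sin(360°/12) = 207.84 mm²); the r=10.5 cylinder at (-2.5, -3.5) gives a regular 12-gon of circumradius 10.5 (constant along its height) (area = (12/2)·10.500²·sin(360°/12) = 330.75 mm²); the sphere at (-1.5, -1.5): section is a regular 12-gon, circumradius = √(r²−h²) = √(5.5²−5²) = 2.291 (area = (12/2)·2.291²·sin(360°/12) = 15.75 mm²); Merging all regions: the regions partially overlap — summed areas 554.34 mm² minus the doubly-counted overlap 196.38 mm² gives 357.97 mm² — area = 357.97 mm². At z = 17.75: the cone is not intersected at this z (z outside [0, 17]); the cylinder at (-2.5, -3.5): section is a regular 12-gon, circumradius r=10.5 (area = (12/2)·10.500²·sin(360°/12) = 330.75 mm²); the sphere at (-1.5, -1.5): section is a regular 12-gon, circumradius = √(r²−h²) = √(5.5²−4.75²) = 2.773 (area = (12/2)·2.773²·sin(360°/12) = 23.06 mm²); Taking the union: the r=5.5 sphere at (-1.5, -1.5) lies entirely inside the r=10.5 cylinder at (-2.5, -3.5), so the union is just the r=10.5 cylinder at (-2.5, -3.5) — area = 330.75 mm². Checking containment: the cross-section at z = 17.75 is a subset of the cross-section at z = 8.

entirely on top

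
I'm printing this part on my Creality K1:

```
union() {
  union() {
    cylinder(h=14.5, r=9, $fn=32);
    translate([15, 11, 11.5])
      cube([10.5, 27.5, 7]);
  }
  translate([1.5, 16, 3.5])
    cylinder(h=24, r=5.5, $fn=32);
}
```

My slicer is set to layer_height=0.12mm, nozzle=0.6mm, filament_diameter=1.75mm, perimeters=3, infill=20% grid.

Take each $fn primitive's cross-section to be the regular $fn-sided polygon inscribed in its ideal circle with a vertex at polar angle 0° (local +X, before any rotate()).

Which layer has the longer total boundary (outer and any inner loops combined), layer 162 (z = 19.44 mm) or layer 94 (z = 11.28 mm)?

layer 94 (z = 11.28 mm)

Layer 162 (z = 19.44): the cylinder is not intersected at this z (z outside [0, 14.5]); the cube at (15, 11) is absent (z outside [11.5, 18.5]); Merging all regions: nothing is present at this height; the r=5.5 cylinder at (1.5, 16) contributes a regular 32-gon of circumradius 5.5 (perimeter = 2·32·5.500·sin(180°/32) = 34.50 mm); Taking the union: only the r=5.5 cylinder at (1.5, 16) is present, so the union is just that shape — boundary = 34.50 mm. So its perimeter = 34.50 mm. Layer 94 (z = 11.28): the r=9 cylinder gives a regular 32-gon of circumradius 9 (constant along its height) (perimeter = 2·32·9.000·sin(180°/32) = 56.46 mm); the cube at (15, 11) is not intersected at this z (z outside [11.5, 18.5]); Merging all regions: only the r=9 cylinder is present, so the union is just that shape — boundary = 56.46 mm; the r=5.5 cylinder at (1.5, 16) contributes a regular 32-gon of circumradius 5.5 (perimeter = 2·32·5.500·sin(180°/32) = 34.50 mm); Merging all regions: the 2 present regions are separate (no shared area or edge), so areas and boundary lengths simply add and each stays a separate island — boundary = 90.96 mm. So its perimeter = 90.96 mm. Layer 94 is larger (90.96 vs 34.50 mm).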